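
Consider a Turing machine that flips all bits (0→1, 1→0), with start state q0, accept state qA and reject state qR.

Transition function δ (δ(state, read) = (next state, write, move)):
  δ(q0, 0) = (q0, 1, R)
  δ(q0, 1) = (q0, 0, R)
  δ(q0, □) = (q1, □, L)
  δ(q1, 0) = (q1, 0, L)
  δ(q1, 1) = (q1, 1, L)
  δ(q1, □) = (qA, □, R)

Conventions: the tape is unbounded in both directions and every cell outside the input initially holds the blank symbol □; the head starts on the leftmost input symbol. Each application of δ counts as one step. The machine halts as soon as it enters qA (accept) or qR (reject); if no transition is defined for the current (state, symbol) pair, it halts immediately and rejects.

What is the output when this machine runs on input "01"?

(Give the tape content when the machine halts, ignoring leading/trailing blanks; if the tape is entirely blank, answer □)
Step 0: [q0]01 (head at position 0)
Step 1: δ(q0, 0) = (q0, 1, R)  ⊢  1[q0]1 (head at position 1)
Step 2: δ(q0, 1) = (q0, 0, R)  ⊢  10[q0]□ (head at position 2)
Step 3: δ(q0, □) = (q1, □, L)  ⊢  1[q1]0□ (head at position 1)
Step 4: δ(q1, 0) = (q1, 0, L)  ⊢  [q1]10□ (head at position 0)
Step 5: δ(q1, 1) = (q1, 1, L)  ⊢  [q1]□10□ (head at position -1)
Step 6: δ(q1, □) = (qA, □, R)  ⊢  □[qA]10□ (head at position 0)
The machine is in qA, so it halts and accepts.
Tape content when halted (ignoring surrounding blanks): 10

Final answer: Output: 10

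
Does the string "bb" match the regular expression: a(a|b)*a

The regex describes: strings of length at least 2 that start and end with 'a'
No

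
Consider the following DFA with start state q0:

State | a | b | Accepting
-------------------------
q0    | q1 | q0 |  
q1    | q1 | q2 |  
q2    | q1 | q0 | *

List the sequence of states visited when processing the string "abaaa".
q0 → q1 → q2 → q1 → q1 → q1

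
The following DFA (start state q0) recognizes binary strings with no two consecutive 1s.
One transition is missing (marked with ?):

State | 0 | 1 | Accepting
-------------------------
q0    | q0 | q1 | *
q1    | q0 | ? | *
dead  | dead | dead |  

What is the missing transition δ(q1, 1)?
dead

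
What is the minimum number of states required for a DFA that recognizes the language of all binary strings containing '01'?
Language: binary strings containing '01'
Lower bound (Myhill–Nerode): the prefixes ε, 0, 01 are pairwise distinguishable:
  ε vs 01: suffix ε distinguishes them (ε is rejected, 01 is accepted)
  0 vs 01: suffix ε distinguishes them (0 is rejected, 01 is accepted)
  ε vs 0: suffix 1 distinguishes them (ε·1 = 1 is rejected, 0·1 = 01 is accepted)
So any DFA needs at least 3 states.
Upper bound: a DFA with 3 states exists (one state per class above: 'no progress', 'last symbol 0', and 'seen 01' (accepting sink)).
Minimum states: 3

Final answer: 3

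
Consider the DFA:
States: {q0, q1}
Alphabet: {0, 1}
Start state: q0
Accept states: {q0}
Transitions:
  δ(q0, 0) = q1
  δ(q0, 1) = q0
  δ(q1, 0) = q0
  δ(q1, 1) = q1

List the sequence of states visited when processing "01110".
Starting at q0
Read '0': q0 -> q1
Read '1': q1 -> q1
Read '1': q1 -> q1
Read '1': q1 -> q1
Read '0': q1 -> q0

Final answer: q0 -> q1 -> q1 -> q1 -> q1 -> q0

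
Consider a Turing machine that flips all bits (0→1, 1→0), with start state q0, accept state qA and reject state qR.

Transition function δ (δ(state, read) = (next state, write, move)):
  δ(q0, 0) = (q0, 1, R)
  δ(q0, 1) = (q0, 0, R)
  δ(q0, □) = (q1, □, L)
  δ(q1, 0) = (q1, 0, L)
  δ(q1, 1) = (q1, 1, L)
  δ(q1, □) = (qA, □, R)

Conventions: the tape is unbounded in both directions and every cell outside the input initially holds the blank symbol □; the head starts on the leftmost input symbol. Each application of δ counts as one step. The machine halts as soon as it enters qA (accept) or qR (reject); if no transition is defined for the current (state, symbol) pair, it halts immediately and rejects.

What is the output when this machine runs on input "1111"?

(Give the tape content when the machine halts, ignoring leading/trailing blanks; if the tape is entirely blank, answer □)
Step 0: [q0]1111 (head at position 0)
Step 1: δ(q0, 1) = (q0, 0, R)  ⊢  0[q0]111 (head at position 1)
Step 2: δ(q0, 1) = (q0, 0, R)  ⊢  00[q0]11 (head at position 2)
Step 3: δ(q0, 1) = (q0, 0, R)  ⊢  000[q0]1 (head at position 3)
Step 4: δ(q0, 1) = (q0, 0, R)  ⊢  0000[q0]□ (head at position 4)
Step 5: δ(q0, □) = (q1, □, L)  ⊢  000[q1]0□ (head at position 3)
Step 6: δ(q1, 0) = (q1, 0, L)  ⊢  00[q1]00□ (head at position 2)
Step 7: δ(q1, 0) = (q1, 0, L)  ⊢  0[q1]000□ (head at position 1)
Step 8: δ(q1, 0) = (q1, 0, L)  ⊢  [q1]0000□ (head at position 0)
Step 9: δ(q1, 0) = (q1, 0, L)  ⊢  [q1]□0000□ (head at position -1)
Step 10: δ(q1, □) = (qA, □, R)  ⊢  □[qA]0000□ (head at position 0)
The machine is in qA, so it halts and accepts.
Tape content when halted (ignoring surrounding blanks): 0000

Final answer: Output: 0000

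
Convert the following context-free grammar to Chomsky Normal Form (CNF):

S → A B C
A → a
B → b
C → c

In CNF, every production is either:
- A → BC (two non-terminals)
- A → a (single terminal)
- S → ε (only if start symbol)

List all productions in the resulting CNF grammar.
The grammar has no ε-productions or unit productions to eliminate.
A → a is already in CNF (single terminal) – keep it.
B → b is already in CNF (single terminal) – keep it.
C → c is already in CNF (single terminal) – keep it.
S → A B C has 3 symbols on the right: break it into binary productions S → A X0, X0 → B C.
Resulting CNF grammar (5 productions): A → a; B → b; C → c; S → A X0; X0 → B C

Final answer: A → a; B → b; C → c; S → A X0; X0 → B C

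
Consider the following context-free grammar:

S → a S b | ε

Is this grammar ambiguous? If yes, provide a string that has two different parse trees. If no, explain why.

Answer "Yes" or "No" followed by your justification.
At every step exactly one production applies: if the remaining string to generate is non-empty it starts with a and ends with b, forcing S → a S b; if it is empty, S → ε is forced. Hence each string a^n b^n has exactly one derivation (S → a S b applied n times, then S → ε) and one parse tree.

Final answer: No - the grammar is unambiguous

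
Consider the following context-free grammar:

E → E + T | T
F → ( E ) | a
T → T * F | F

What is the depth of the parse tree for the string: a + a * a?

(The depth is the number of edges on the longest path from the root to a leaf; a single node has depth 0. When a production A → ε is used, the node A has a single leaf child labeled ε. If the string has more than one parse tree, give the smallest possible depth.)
The grammar is unambiguous; the parse tree of a + a * a is:
E → E + T at the root (depth 0).
  Left E (depth 1) → T (2) → F (3) → a (4).
  Right T (depth 1) → T * F; that T (2) → F (3) → a (4); F (2) → a (3).
The longest root-to-leaf paths have 4 edges.
Depth = 4.

Final answer: 4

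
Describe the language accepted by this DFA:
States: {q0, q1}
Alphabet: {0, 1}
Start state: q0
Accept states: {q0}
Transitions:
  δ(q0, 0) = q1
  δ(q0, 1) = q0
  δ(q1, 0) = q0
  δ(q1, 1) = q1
Analyzing the DFA structure:
Start state: q0
Accept states: {q0}
Interpreting what each state remembers (checking against the transitions):
  q0: an even number of 0s has been read so far
  q1: an odd number of 0s has been read so far
  δ(q0, 0): in q0 (an even number of 0s has been read so far), after reading 0 we have: an odd number of 0s has been read so far → q1
  δ(q0, 1): in q0 (an even number of 0s has been read so far), after reading 1 we have: an even number of 0s has been read so far → q0
  δ(q1, 0): in q1 (an odd number of 0s has been read so far), after reading 0 we have: an even number of 0s has been read so far → q0
  δ(q1, 1): in q1 (an odd number of 0s has been read so far), after reading 1 we have: an odd number of 0s has been read so far → q1
A string is accepted iff it ends in {q0}, i.e. an even number of 0s has been read so far.
Language: All binary strings with an even number of 0s

Final answer: All binary strings with an even number of 0s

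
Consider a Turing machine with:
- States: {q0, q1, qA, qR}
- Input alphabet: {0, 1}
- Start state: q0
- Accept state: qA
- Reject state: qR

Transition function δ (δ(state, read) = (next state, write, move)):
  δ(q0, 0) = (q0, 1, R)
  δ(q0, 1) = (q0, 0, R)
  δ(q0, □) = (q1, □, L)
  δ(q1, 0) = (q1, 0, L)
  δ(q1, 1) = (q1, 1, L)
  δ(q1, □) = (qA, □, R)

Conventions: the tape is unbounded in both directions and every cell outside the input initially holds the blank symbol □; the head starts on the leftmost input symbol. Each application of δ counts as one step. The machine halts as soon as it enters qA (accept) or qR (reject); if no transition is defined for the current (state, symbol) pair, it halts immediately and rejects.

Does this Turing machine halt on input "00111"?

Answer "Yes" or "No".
Step 0: [q0]00111 (head at position 0)
Step 1: δ(q0, 0) = (q0, 1, R)  ⊢  1[q0]0111 (head at position 1)
Step 2: δ(q0, 0) = (q0, 1, R)  ⊢  11[q0]111 (head at position 2)
Step 3: δ(q0, 1) = (q0, 0, R)  ⊢  110[q0]11 (head at position 3)
Step 4: δ(q0, 1) = (q0, 0, R)  ⊢  1100[q0]1 (head at position 4)
Step 5: δ(q0, 1) = (q0, 0, R)  ⊢  11000[q0]□ (head at position 5)
Step 6: δ(q0, □) = (q1, □, L)  ⊢  1100[q1]0□ (head at position 4)
Step 7: δ(q1, 0) = (q1, 0, L)  ⊢  110[q1]00□ (head at position 3)
Step 8: δ(q1, 0) = (q1, 0, L)  ⊢  11[q1]000□ (head at position 2)
Step 9: δ(q1, 0) = (q1, 0, L)  ⊢  1[q1]1000□ (head at position 1)
Step 10: δ(q1, 1) = (q1, 1, L)  ⊢  [q1]11000□ (head at position 0)
Step 11: δ(q1, 1) = (q1, 1, L)  ⊢  [q1]□11000□ (head at position -1)
Step 12: δ(q1, □) = (qA, □, R)  ⊢  □[qA]11000□ (head at position 0)
The machine is in qA, so it halts and accepts.
It halts after 12 steps.

Final answer: Yes - halts after 12 steps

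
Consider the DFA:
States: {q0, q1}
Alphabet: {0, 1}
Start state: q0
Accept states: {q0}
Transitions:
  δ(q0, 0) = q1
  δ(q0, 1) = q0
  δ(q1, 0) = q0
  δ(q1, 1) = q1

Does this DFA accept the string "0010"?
Processing string "0010":
  q0 --0--> q1
  q1 --0--> q0
  q0 --1--> q0
  q0 --0--> q1
Final state: q1
Accept states: {q0}
q1 is not an accept state, so the string is rejected.

Final answer: No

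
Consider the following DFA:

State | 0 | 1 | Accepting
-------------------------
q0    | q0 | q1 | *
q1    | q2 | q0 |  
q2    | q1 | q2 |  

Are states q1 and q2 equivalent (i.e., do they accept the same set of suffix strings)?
Try the suffix "1".
From q1: q1 → q0 — accepting.
From q2: q2 → q2 — not accepting.
The two states disagree on this suffix, so they are not equivalent.

Final answer: No. Distinguishing string: "1" - accepted from q1 but not from q2.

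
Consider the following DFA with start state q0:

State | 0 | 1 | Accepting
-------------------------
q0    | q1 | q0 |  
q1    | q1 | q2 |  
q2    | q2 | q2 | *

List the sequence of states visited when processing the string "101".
q0 → q0 → q1 → q2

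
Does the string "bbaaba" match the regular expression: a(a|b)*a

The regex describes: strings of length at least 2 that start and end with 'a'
No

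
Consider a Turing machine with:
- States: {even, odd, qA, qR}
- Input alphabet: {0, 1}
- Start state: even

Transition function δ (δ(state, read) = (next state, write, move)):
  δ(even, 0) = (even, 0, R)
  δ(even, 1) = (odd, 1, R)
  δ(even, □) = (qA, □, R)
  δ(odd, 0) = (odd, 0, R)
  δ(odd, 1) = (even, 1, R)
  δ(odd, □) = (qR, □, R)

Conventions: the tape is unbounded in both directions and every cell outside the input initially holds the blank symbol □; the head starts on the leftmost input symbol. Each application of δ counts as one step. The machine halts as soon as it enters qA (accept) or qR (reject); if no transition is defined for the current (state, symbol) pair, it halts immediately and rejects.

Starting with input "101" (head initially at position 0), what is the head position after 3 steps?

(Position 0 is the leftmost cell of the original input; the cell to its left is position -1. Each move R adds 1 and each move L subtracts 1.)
Step 0: [even]101 (head at position 0)
Step 1: δ(even, 1) = (odd, 1, R)  ⊢  1[odd]01 (head at position 1)
Step 2: δ(odd, 0) = (odd, 0, R)  ⊢  10[odd]1 (head at position 2)
Step 3: δ(odd, 1) = (even, 1, R)  ⊢  101[even]□ (head at position 3)
Head position after 3 steps: 3

Final answer: Position 3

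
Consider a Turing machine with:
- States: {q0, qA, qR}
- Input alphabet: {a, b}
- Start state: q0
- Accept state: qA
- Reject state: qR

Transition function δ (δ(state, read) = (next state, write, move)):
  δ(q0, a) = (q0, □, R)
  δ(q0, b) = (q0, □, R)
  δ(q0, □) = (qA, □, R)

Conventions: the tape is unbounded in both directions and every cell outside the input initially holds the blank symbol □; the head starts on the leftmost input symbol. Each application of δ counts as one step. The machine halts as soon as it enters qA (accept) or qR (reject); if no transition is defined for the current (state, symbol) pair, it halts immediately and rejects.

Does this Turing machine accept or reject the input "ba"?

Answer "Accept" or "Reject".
Step 0: [q0]ba (head at position 0)
Step 1: δ(q0, b) = (q0, □, R)  ⊢  □[q0]a (head at position 1)
Step 2: δ(q0, a) = (q0, □, R)  ⊢  □□[q0]□ (head at position 2)
Step 3: δ(q0, □) = (qA, □, R)  ⊢  □□□[qA]□ (head at position 3)
The machine is in qA, so it halts and accepts.

Final answer: Accept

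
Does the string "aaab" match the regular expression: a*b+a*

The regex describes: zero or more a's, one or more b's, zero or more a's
Yes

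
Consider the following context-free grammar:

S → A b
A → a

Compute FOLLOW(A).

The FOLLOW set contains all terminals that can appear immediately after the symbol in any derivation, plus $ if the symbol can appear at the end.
A occurs only in S → A b, where it is immediately followed by the terminal b. So FOLLOW(A) = {b}.

Final answer: {b}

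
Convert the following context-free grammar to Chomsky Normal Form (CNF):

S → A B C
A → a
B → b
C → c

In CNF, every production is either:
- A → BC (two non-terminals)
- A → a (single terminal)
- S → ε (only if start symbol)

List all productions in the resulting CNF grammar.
The grammar has no ε-productions or unit productions to eliminate.
A → a is already in CNF (single terminal) – keep it.
B → b is already in CNF (single terminal) – keep it.
C → c is already in CNF (single terminal) – keep it.
S → A B C has 3 symbols on the right: break it into binary productions S → A X0, X0 → B C.
Resulting CNF grammar (5 productions): A → a; B → b; C → c; S → A X0; X0 → B C

Final answer: A → a; B → b; C → c; S → A X0; X0 → B C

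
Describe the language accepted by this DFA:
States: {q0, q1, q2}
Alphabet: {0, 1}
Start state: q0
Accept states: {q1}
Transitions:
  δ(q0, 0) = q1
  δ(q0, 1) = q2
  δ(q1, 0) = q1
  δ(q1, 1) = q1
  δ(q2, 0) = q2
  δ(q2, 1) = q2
Analyzing the DFA structure:
Start state: q0
Accept states: {q1}
Interpreting what each state remembers (checking against the transitions):
  q0: nothing has been read yet
  q1: the first symbol was 0
  q2: the first symbol was 1 (trap state)
  δ(q0, 0): in q0 (nothing has been read yet), after reading 0 we have: the first symbol was 0 → q1
  δ(q0, 1): in q0 (nothing has been read yet), after reading 1 we have: the first symbol was 1 (trap state) → q2
  δ(q1, 0): in q1 (the first symbol was 0), after reading 0 we have: the first symbol was 0 → q1
  δ(q1, 1): in q1 (the first symbol was 0), after reading 1 we have: the first symbol was 0 → q1
  δ(q2, 0): in q2 (the first symbol was 1 (trap state)), after reading 0 we have: the first symbol was 1 (trap state) → q2
  δ(q2, 1): in q2 (the first symbol was 1 (trap state)), after reading 1 we have: the first symbol was 1 (trap state) → q2
A string is accepted iff it ends in {q1}, i.e. the first symbol was 0.
Language: All binary strings starting with 0

Final answer: All binary strings starting with 0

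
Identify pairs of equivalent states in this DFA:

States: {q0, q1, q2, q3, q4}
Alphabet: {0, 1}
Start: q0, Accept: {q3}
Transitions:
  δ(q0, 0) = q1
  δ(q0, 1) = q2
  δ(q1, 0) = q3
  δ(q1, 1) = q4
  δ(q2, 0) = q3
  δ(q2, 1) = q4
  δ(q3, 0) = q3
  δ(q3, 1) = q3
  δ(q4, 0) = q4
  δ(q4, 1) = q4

Using the table-filling algorithm:
Round 0 – mark pairs where exactly one state is accepting: (q0,q3), (q1,q3), (q2,q3), (q3,q4)
Round 1 – newly marked: (q0,q1) [on 0: q1 vs q3, already marked]; (q0,q2) [on 0: q1 vs q3, already marked]; (q1,q4) [on 0: q3 vs q4, already marked]; (q2,q4) [on 0: q3 vs q4, already marked]
Round 2 – newly marked: (q0,q4) [on 0: q1 vs q4, already marked]
No further pairs can be marked.
(q1, q2) unmarked: δ(q1,0)=q3, δ(q2,0)=q3; δ(q1,1)=q4, δ(q2,1)=q4 → equivalent
Equivalent pairs: (q1, q2)

Final answer: Equivalent pairs: (q1, q2)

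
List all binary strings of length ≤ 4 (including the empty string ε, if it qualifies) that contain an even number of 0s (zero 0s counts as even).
Checking every binary string of length 0 to 4:
  Length 0: accepted: ε | rejected: (none)
  Length 1: accepted: 1 | rejected: 0
  Length 2: accepted: 00, 11 | rejected: 01, 10
  Length 3: accepted: 001, 010, 100, 111 | rejected: 000, 011, 101, 110
  Length 4: accepted: 0000, 0011, 0101, 0110, 1001, 1010, 1100, 1111 | rejected: 0001, 0010, 0100, 0111, 1000, 1011, 1101, 1110
Total: 16 string(s).

Final answer: ε, 1, 00, 11, 001, 010, 100, 111, 0000, 0011, 0101, 0110, 1001, 1010, 1100, 1111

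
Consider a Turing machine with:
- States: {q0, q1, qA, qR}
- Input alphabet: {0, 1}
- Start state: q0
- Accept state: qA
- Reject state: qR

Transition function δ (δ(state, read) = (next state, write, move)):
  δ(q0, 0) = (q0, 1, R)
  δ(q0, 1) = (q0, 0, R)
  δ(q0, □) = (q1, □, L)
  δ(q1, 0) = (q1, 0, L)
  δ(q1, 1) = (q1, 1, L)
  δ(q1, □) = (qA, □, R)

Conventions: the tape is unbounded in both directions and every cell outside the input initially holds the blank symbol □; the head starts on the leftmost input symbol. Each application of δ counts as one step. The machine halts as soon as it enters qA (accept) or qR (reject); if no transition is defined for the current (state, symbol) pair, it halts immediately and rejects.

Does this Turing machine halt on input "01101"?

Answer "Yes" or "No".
Step 0: [q0]01101 (head at position 0)
Step 1: δ(q0, 0) = (q0, 1, R)  ⊢  1[q0]1101 (head at position 1)
Step 2: δ(q0, 1) = (q0, 0, R)  ⊢  10[q0]101 (head at position 2)
Step 3: δ(q0, 1) = (q0, 0, R)  ⊢  100[q0]01 (head at position 3)
Step 4: δ(q0, 0) = (q0, 1, R)  ⊢  1001[q0]1 (head at position 4)
Step 5: δ(q0, 1) = (q0, 0, R)  ⊢  10010[q0]□ (head at position 5)
Step 6: δ(q0, □) = (q1, □, L)  ⊢  1001[q1]0□ (head at position 4)
Step 7: δ(q1, 0) = (q1, 0, L)  ⊢  100[q1]10□ (head at position 3)
Step 8: δ(q1, 1) = (q1, 1, L)  ⊢  10[q1]010□ (head at position 2)
Step 9: δ(q1, 0) = (q1, 0, L)  ⊢  1[q1]0010□ (head at position 1)
Step 10: δ(q1, 0) = (q1, 0, L)  ⊢  [q1]10010□ (head at position 0)
Step 11: δ(q1, 1) = (q1, 1, L)  ⊢  [q1]□10010□ (head at position -1)
Step 12: δ(q1, □) = (qA, □, R)  ⊢  □[qA]10010□ (head at position 0)
The machine is in qA, so it halts and accepts.
It halts after 12 steps.

Final answer: Yes - halts after 12 steps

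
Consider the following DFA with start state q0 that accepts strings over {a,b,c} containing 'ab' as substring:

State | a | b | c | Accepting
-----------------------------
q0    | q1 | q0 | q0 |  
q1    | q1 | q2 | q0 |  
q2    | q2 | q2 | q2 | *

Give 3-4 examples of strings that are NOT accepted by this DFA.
Any strings that end in a non-accepting state work; for example:
"acc": q0 → q1 → q0 → q0; q0 is not accepting → rejected
"bbca": q0 → q0 → q0 → q0 → q1; q1 is not accepting → rejected
"bcbb": q0 → q0 → q0 → q0 → q0; q0 is not accepting → rejected
"cbca": q0 → q0 → q0 → q0 → q1; q1 is not accepting → rejected

Final answer: "acc", "bbca", "bcbb", "cbca"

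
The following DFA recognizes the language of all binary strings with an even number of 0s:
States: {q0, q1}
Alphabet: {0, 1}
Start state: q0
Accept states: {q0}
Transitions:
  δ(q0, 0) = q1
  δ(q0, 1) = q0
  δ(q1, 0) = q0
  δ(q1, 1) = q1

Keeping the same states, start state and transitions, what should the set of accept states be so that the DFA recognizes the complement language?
The DFA is complete (every state has a transition on every symbol), so the complement
is recognized by the same DFA with accepting and non-accepting states swapped.
Original accept states: {q0}
Complement accept states = All states - Original accept states
= {q0, q1} - {q0}
= {q1}
Complement language: strings with an ODD number of 0s

Final answer: {q1}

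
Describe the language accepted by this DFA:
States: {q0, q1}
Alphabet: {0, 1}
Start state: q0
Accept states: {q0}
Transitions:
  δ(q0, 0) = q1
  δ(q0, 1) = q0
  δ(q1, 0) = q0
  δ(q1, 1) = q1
Analyzing the DFA structure:
Start state: q0
Accept states: {q0}
Interpreting what each state remembers (checking against the transitions):
  q0: an even number of 0s has been read so far
  q1: an odd number of 0s has been read so far
  δ(q0, 0): in q0 (an even number of 0s has been read so far), after reading 0 we have: an odd number of 0s has been read so far → q1
  δ(q0, 1): in q0 (an even number of 0s has been read so far), after reading 1 we have: an even number of 0s has been read so far → q0
  δ(q1, 0): in q1 (an odd number of 0s has been read so far), after reading 0 we have: an even number of 0s has been read so far → q0
  δ(q1, 1): in q1 (an odd number of 0s has been read so far), after reading 1 we have: an odd number of 0s has been read so far → q1
A string is accepted iff it ends in {q0}, i.e. an even number of 0s has been read so far.
Language: All binary strings with an even number of 0s

Final answer: All binary strings with an even number of 0s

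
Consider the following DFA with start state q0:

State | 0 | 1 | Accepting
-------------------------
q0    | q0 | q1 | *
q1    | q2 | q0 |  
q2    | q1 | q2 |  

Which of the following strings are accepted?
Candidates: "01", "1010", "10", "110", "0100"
"01": q0 → q0 → q1; q1 is not accepting → rejected
"1010": q0 → q1 → q2 → q2 → q1; q1 is not accepting → rejected
"10": q0 → q1 → q2; q2 is not accepting → rejected
"110": q0 → q1 → q0 → q0; q0 is accepting → accepted
"0100": q0 → q0 → q1 → q2 → q1; q1 is not accepting → rejected

Final answer: "110"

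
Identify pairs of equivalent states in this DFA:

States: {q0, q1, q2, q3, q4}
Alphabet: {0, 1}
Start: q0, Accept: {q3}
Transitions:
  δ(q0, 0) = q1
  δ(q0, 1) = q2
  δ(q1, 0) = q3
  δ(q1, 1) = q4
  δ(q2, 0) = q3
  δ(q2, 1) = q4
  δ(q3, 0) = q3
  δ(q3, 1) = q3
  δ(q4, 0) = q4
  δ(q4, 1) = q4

Using the table-filling algorithm:
Round 0 – mark pairs where exactly one state is accepting: (q0,q3), (q1,q3), (q2,q3), (q3,q4)
Round 1 – newly marked: (q0,q1) [on 0: q1 vs q3, already marked]; (q0,q2) [on 0: q1 vs q3, already marked]; (q1,q4) [on 0: q3 vs q4, already marked]; (q2,q4) [on 0: q3 vs q4, already marked]
Round 2 – newly marked: (q0,q4) [on 0: q1 vs q4, already marked]
No further pairs can be marked.
(q1, q2) unmarked: δ(q1,0)=q3, δ(q2,0)=q3; δ(q1,1)=q4, δ(q2,1)=q4 → equivalent
Equivalent pairs: (q1, q2)

Final answer: Equivalent pairs: (q1, q2)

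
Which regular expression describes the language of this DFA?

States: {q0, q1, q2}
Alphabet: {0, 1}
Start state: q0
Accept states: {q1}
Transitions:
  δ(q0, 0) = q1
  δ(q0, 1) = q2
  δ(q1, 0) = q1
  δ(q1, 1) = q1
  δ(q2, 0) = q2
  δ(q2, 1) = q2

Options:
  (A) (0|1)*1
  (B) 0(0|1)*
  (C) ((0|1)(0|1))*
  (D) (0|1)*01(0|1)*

Testing sample strings against the DFA:
  '01' -> accepted
  '1011' -> rejected
  '1101' -> rejected
  '011' -> accepted
Checking each option for a counterexample:
  (A) (0|1)*1: '0' is accepted by the DFA but does not match the regex → eliminated
  (B) 0(0|1)*: agrees with the DFA on all strings of length ≤ 4
  (C) ((0|1)(0|1))*: ε is rejected by the DFA but matches the regex → eliminated
  (D) (0|1)*01(0|1)*: '0' is accepted by the DFA but does not match the regex → eliminated
Only (B) 0(0|1)* is consistent with the DFA.

Final answer: (B) 0(0|1)*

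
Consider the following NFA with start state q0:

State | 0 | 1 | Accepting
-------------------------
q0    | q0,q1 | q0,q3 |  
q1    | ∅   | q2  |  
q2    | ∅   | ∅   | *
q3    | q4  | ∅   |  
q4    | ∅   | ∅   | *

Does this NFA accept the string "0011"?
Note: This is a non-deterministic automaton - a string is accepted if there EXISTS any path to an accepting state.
Track the set of states the NFA could be in: start {q0}
Read '0': {q0} → {q0, q1}
Read '0': {q0, q1} → {q0, q1}
Read '1': {q0, q1} → {q0, q2, q3}
Read '1': {q0, q2, q3} → {q0, q3}
Final set {q0, q3} contains no accepting state → rejected.

Final answer: No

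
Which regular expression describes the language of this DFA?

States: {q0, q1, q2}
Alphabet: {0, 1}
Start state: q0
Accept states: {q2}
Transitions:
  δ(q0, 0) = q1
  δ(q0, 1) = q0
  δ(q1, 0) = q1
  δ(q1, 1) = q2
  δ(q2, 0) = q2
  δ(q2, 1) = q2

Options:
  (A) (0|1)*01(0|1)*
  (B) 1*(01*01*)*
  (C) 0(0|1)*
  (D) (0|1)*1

Testing sample strings against the DFA:
  '001' -> accepted
  '10111' -> accepted
  '10' -> rejected
  '000' -> rejected
Checking each option for a counterexample:
  (A) (0|1)*01(0|1)*: agrees with the DFA on all strings of length ≤ 4
  (B) 1*(01*01*)*: ε is rejected by the DFA but matches the regex → eliminated
  (C) 0(0|1)*: '0' is rejected by the DFA but matches the regex → eliminated
  (D) (0|1)*1: '1' is rejected by the DFA but matches the regex → eliminated
Only (A) (0|1)*01(0|1)* is consistent with the DFA.

Final answer: (A) (0|1)*01(0|1)*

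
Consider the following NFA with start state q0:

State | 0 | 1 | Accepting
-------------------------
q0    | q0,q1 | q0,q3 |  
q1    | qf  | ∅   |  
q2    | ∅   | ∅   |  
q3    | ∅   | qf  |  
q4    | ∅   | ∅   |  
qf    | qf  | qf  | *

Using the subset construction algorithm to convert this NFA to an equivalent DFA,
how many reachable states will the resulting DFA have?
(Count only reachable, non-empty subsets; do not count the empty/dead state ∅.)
Start subset: {q0}
{q0}: on 0 → {q0, q1}, on 1 → {q0, q3}
{q0, q1}: on 0 → {q0, q1, qf}, on 1 → {q0, q3}
{q0, q3}: on 0 → {q0, q1}, on 1 → {q0, q3, qf}
{q0, q1, qf}: on 0 → {q0, q1, qf}, on 1 → {q0, q3, qf}
{q0, q3, qf}: on 0 → {q0, q1, qf}, on 1 → {q0, q3, qf}
Reachable non-empty subsets: {q0}, {q0, q1}, {q0, q3}, {q0, q1, qf}, {q0, q3, qf} — 5 in total.

Final answer: 5 states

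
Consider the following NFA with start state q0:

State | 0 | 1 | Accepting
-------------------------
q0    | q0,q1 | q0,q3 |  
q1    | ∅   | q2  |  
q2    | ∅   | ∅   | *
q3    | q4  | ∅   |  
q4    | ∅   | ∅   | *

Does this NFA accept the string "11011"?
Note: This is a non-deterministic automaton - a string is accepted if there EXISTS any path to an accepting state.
Track the set of states the NFA could be in: start {q0}
Read '1': {q0} → {q0, q3}
Read '1': {q0, q3} → {q0, q3}
Read '0': {q0, q3} → {q0, q1, q4}
Read '1': {q0, q1, q4} → {q0, q2, q3}
Read '1': {q0, q2, q3} → {q0, q3}
Final set {q0, q3} contains no accepting state → rejected.

Final answer: No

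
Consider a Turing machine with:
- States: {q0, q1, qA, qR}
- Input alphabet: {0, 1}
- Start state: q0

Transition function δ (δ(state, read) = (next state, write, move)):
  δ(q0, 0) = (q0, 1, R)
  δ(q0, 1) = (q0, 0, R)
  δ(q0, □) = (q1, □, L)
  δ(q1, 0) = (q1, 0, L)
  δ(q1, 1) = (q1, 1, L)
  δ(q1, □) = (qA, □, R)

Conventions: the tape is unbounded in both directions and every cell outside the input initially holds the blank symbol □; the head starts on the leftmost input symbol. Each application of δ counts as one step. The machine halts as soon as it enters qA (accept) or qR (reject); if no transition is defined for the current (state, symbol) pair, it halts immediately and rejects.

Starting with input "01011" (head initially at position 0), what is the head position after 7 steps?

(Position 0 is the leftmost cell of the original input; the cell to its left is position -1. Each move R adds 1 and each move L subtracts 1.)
Step 0: [q0]01011 (head at position 0)
Step 1: δ(q0, 0) = (q0, 1, R)  ⊢  1[q0]1011 (head at position 1)
Step 2: δ(q0, 1) = (q0, 0, R)  ⊢  10[q0]011 (head at position 2)
Step 3: δ(q0, 0) = (q0, 1, R)  ⊢  101[q0]11 (head at position 3)
Step 4: δ(q0, 1) = (q0, 0, R)  ⊢  1010[q0]1 (head at position 4)
Step 5: δ(q0, 1) = (q0, 0, R)  ⊢  10100[q0]□ (head at position 5)
Step 6: δ(q0, □) = (q1, □, L)  ⊢  1010[q1]0□ (head at position 4)
Step 7: δ(q1, 0) = (q1, 0, L)  ⊢  101[q1]00□ (head at position 3)
Head position after 7 steps: 3

Final answer: Position 3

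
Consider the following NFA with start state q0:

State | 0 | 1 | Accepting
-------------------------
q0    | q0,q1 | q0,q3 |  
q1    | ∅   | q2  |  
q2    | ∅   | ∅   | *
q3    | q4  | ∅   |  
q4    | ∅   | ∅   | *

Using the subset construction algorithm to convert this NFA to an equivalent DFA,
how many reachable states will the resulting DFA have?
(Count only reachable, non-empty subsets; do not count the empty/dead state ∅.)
Start subset: {q0}
{q0}: on 0 → {q0, q1}, on 1 → {q0, q3}
{q0, q1}: on 0 → {q0, q1}, on 1 → {q0, q2, q3}
{q0, q3}: on 0 → {q0, q1, q4}, on 1 → {q0, q3}
{q0, q2, q3}: on 0 → {q0, q1, q4}, on 1 → {q0, q3}
{q0, q1, q4}: on 0 → {q0, q1}, on 1 → {q0, q2, q3}
Reachable non-empty subsets: {q0}, {q0, q1}, {q0, q3}, {q0, q2, q3}, {q0, q1, q4} — 5 in total.

Final answer: 5 states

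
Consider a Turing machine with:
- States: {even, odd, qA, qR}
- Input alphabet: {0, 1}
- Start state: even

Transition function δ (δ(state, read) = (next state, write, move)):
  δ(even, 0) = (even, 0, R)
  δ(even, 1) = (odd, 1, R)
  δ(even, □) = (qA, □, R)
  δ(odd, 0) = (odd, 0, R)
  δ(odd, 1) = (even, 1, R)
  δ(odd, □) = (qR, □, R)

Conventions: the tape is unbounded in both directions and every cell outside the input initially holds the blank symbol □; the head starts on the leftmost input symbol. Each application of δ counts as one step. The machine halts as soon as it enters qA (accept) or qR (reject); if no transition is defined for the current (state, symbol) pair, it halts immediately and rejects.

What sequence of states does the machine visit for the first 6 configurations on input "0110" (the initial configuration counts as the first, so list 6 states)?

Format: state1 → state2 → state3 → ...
Step 0: [even]0110 (head at position 0)
Step 1: δ(even, 0) = (even, 0, R)  ⊢  0[even]110 (head at position 1)
Step 2: δ(even, 1) = (odd, 1, R)  ⊢  01[odd]10 (head at position 2)
Step 3: δ(odd, 1) = (even, 1, R)  ⊢  011[even]0 (head at position 3)
Step 4: δ(even, 0) = (even, 0, R)  ⊢  0110[even]□ (head at position 4)
Step 5: δ(even, □) = (qA, □, R)  ⊢  0110□[qA]□ (head at position 5)
Reading off the states of these 6 configurations: even → even → odd → even → even → qA

Final answer: even → even → odd → even → even → qA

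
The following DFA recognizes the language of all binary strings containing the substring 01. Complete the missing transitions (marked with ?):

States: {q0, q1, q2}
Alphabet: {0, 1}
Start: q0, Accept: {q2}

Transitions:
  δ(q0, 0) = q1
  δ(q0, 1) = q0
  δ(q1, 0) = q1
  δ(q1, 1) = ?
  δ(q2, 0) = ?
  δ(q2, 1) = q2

What each state remembers (consistent with the given transitions and accept states):
  q0: 01 not seen yet and the last symbol was not 0
  q1: 01 not seen yet and the last symbol was 0
  q2: the substring 01 has already been seen
Filling in the missing entries:
  δ(q1, 1): in q1 (01 not seen yet and the last symbol was 0), after reading 1 we have: the substring 01 has already been seen → q2
  δ(q2, 0): in q2 (the substring 01 has already been seen), after reading 0 we have: the substring 01 has already been seen → q2

Final answer: δ(q1, 1) = q2; δ(q2, 0) = q2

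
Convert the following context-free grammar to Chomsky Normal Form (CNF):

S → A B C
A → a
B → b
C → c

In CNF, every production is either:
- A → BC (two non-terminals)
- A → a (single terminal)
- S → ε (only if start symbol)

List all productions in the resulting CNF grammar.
The grammar has no ε-productions or unit productions to eliminate.
A → a is already in CNF (single terminal) – keep it.
B → b is already in CNF (single terminal) – keep it.
C → c is already in CNF (single terminal) – keep it.
S → A B C has 3 symbols on the right: break it into binary productions S → A X0, X0 → B C.
Resulting CNF grammar (5 productions): A → a; B → b; C → c; S → A X0; X0 → B C

Final answer: A → a; B → b; C → c; S → A X0; X0 → B C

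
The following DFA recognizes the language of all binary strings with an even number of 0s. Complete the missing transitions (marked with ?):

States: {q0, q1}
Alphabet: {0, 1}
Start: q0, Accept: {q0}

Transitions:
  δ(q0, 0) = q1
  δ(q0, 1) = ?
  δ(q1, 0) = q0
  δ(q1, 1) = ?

What each state remembers (consistent with the given transitions and accept states):
  q0: an even number of 0s has been read so far
  q1: an odd number of 0s has been read so far
Filling in the missing entries:
  δ(q0, 1): in q0 (an even number of 0s has been read so far), after reading 1 we have: an even number of 0s has been read so far → q0
  δ(q1, 1): in q1 (an odd number of 0s has been read so far), after reading 1 we have: an odd number of 0s has been read so far → q1

Final answer: δ(q0, 1) = q0; δ(q1, 1) = q1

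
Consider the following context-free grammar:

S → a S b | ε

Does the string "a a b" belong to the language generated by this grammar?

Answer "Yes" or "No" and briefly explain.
Every derivation applies S → a S b some number n of times and then S → ε, producing a^n b^n with equally many a's and b's. The string a a b has two a's but only one b, so it cannot be derived.

Final answer: No - no valid derivation exists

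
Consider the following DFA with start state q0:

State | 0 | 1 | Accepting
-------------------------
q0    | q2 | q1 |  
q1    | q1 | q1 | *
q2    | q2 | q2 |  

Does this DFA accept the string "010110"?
Start in q0.
Read '0': q0 → q2
Read '1': q2 → q2
Read '0': q2 → q2
Read '1': q2 → q2
Read '1': q2 → q2
Read '0': q2 → q2
Final state q2 is not accepting, so the string is rejected.

Final answer: No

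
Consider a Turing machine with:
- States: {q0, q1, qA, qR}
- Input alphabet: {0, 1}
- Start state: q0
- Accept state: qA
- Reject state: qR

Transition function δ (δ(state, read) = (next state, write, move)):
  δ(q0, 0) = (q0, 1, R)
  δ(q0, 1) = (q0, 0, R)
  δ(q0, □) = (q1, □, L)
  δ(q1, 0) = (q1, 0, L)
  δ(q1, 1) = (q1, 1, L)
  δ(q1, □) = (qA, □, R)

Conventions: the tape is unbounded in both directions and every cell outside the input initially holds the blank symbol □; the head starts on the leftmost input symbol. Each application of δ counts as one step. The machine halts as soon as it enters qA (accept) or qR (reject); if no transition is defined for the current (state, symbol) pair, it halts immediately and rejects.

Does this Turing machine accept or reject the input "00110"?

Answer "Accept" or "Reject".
Step 0: [q0]00110 (head at position 0)
Step 1: δ(q0, 0) = (q0, 1, R)  ⊢  1[q0]0110 (head at position 1)
Step 2: δ(q0, 0) = (q0, 1, R)  ⊢  11[q0]110 (head at position 2)
Step 3: δ(q0, 1) = (q0, 0, R)  ⊢  110[q0]10 (head at position 3)
Step 4: δ(q0, 1) = (q0, 0, R)  ⊢  1100[q0]0 (head at position 4)
Step 5: δ(q0, 0) = (q0, 1, R)  ⊢  11001[q0]□ (head at position 5)
Step 6: δ(q0, □) = (q1, □, L)  ⊢  1100[q1]1□ (head at position 4)
Step 7: δ(q1, 1) = (q1, 1, L)  ⊢  110[q1]01□ (head at position 3)
Step 8: δ(q1, 0) = (q1, 0, L)  ⊢  11[q1]001□ (head at position 2)
Step 9: δ(q1, 0) = (q1, 0, L)  ⊢  1[q1]1001□ (head at position 1)
Step 10: δ(q1, 1) = (q1, 1, L)  ⊢  [q1]11001□ (head at position 0)
Step 11: δ(q1, 1) = (q1, 1, L)  ⊢  [q1]□11001□ (head at position -1)
Step 12: δ(q1, □) = (qA, □, R)  ⊢  □[qA]11001□ (head at position 0)
The machine is in qA, so it halts and accepts.

Final answer: Accept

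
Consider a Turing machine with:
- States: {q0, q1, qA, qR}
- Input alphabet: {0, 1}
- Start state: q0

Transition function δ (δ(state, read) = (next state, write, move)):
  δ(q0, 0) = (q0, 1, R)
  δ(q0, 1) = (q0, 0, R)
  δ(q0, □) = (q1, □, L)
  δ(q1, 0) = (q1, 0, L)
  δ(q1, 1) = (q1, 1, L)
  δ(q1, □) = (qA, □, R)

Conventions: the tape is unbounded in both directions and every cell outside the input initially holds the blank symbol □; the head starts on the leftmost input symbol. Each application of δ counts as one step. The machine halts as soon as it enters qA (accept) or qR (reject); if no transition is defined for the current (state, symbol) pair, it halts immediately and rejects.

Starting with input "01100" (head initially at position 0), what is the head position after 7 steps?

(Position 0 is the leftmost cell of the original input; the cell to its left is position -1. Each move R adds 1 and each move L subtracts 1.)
Step 0: [q0]01100 (head at position 0)
Step 1: δ(q0, 0) = (q0, 1, R)  ⊢  1[q0]1100 (head at position 1)
Step 2: δ(q0, 1) = (q0, 0, R)  ⊢  10[q0]100 (head at position 2)
Step 3: δ(q0, 1) = (q0, 0, R)  ⊢  100[q0]00 (head at position 3)
Step 4: δ(q0, 0) = (q0, 1, R)  ⊢  1001[q0]0 (head at position 4)
Step 5: δ(q0, 0) = (q0, 1, R)  ⊢  10011[q0]□ (head at position 5)
Step 6: δ(q0, □) = (q1, □, L)  ⊢  1001[q1]1□ (head at position 4)
Step 7: δ(q1, 1) = (q1, 1, L)  ⊢  100[q1]11□ (head at position 3)
Head position after 7 steps: 3

Final answer: Position 3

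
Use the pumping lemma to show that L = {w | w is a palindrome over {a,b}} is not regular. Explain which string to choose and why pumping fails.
Language: L = {w | w is a palindrome over {a,b}} (strings that read the same forwards and backwards)
Step 1: Assume for contradiction that L is regular, with pumping length p.
Step 2: Choose s = a^p b a^p. Then s ∈ L (it reads the same forwards and backwards) and |s| ≥ p.
Step 3: Consider any decomposition s = xyz with |xy| ≤ p and |y| > 0. Since |xy| ≤ p and the first p symbols of s are all a's, y = a^k for some k with 1 ≤ k ≤ p.
Step 4: Pumping up (i = 2): xy²z = a^(p+k) b a^p. Its reverse is a^p b a^(p+k) ≠ a^(p+k) b a^p (the single b is no longer in the middle), so xy²z is not a palindrome and xy²z ∉ L.
This contradicts the pumping lemma, so L is not regular.

Final answer: Choose s = a^p b a^p. Since |xy| ≤ p, y = a^k with k ≥ 1. Then xy²z = a^(p+k) b a^p is not a palindrome, so ∉ L.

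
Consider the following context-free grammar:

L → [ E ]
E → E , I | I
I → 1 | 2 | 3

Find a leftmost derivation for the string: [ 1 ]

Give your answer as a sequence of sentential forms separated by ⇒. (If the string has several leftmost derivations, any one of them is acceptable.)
Start with L.
Step 1: the leftmost non-terminal is L; apply L → [ E ]:  [ E ]
Step 2: the leftmost non-terminal is E; apply E → I:  [ I ]
Step 3: the leftmost non-terminal is I; apply I → 1:  [ 1 ]

Final answer: L ⇒ [ E ] ⇒ [ I ] ⇒ [ 1 ]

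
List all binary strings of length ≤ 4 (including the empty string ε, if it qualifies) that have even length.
Checking every binary string of length 0 to 4:
  Length 0: accepted: ε | rejected: (none)
  Length 1: accepted: (none) | rejected: 0, 1
  Length 2: accepted: 00, 01, 10, 11 | rejected: (none)
  Length 3: accepted: (none) | rejected: 000, 001, 010, 011, 100, 101, 110, 111
  Length 4: accepted: 0000, 0001, 0010, 0011, 0100, 0101, 0110, 0111, 1000, 1001, 1010, 1011, 1100, 1101, 1110, 1111 | rejected: (none)
Total: 21 string(s).

Final answer: ε, 00, 01, 10, 11, 0000, 0001, 0010, 0011, 0100, 0101, 0110, 0111, 1000, 1001, 1010, 1011, 1100, 1101, 1110, 1111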